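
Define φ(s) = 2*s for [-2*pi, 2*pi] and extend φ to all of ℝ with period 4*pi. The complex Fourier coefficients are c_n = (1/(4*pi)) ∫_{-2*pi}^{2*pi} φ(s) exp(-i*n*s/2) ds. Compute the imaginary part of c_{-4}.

Since φ is real-valued, Im(c_{-4}) = -(1/(4*pi)) ∫_{-2*pi}^{2*pi} φ(s) sin(-2*s) ds = b_{4}/2.
φ is odd and sin(-2*s) is odd, so the integrand is even: ∫_{-2*pi}^{2*pi} φ(s) sin(-2*s) ds = 2∫_0^{2*pi} φ(s) sin(-2*s) ds.
Integrating by parts (boundary term plus one more integral), an antiderivative of (2*s) sin(-2*s) is s*cos(2*s) - sin(2*s)/2; evaluating from 0 to 2*pi: ∫_{0}^{2*pi} (2*s) sin(-2*s) ds = (2*pi) - (0) = 2*pi.
So ∫_{-2*pi}^{2*pi} φ(s) sin(-2*s) ds = 4*pi.
Hence Im(c_{-4}) = (-1/(4*pi))·(4*pi) = -1.

-1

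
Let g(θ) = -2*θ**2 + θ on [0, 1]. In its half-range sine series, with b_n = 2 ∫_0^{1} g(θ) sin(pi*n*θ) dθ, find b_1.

b_1 = 2 ∫_0^{1} (-2*θ**2 + θ) sin(pi*θ) dθ.
Integrating by parts twice (tabular method), an antiderivative of (-2*θ**2 + θ) sin(pi*θ) is 2*θ**2*cos(pi*θ)/pi - 4*θ*sin(pi*θ)/pi**2 - θ*cos(pi*θ)/pi + sin(pi*θ)/pi**2 - 4*cos(pi*θ)/pi**3; evaluating from 0 to 1: ∫_{0}^{1} (-2*θ**2 + θ) sin(pi*θ) dθ = ((4 - pi**2)/pi**3) - (-4/pi**3) = (8 - pi**2)/pi**3.
Hence b_1 = 2·((8 - pi**2)/pi**3) = -2/pi + 16/pi**3.

-2/pi + 16/pi**3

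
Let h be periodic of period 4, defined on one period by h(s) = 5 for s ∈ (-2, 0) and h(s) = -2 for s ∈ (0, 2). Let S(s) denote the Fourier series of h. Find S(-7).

s = -7 differs from s = 1 by -2 full period(s), and the series is 4-periodic.
h is continuous at s = 1 with value -2, so the series converges to -2 there.

-2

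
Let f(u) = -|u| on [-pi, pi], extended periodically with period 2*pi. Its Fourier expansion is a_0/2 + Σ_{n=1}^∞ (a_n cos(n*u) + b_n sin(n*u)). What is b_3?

0

b_3 = 1/pi ∫_{-pi}^{pi} f(u) sin(3*u) du.
f is even and sin(3*u) is odd, so the integrand is odd over a symmetric interval and the integral vanishes.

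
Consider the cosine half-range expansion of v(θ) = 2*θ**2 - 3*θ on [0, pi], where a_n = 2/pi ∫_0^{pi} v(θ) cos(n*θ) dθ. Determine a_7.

4*(3 - 2*pi)/(49*pi)

a_7 = 2/pi ∫_0^{pi} (2*θ**2 - 3*θ) cos(7*θ) dθ.
Integrating by parts twice (tabular method), an antiderivative of (2*θ**2 - 3*θ) cos(7*θ) is 2*θ**2*sin(7*θ)/7 - 3*θ*sin(7*θ)/7 + 4*θ*cos(7*θ)/49 - 4*sin(7*θ)/343 - 3*cos(7*θ)/49; evaluating from 0 to pi: ∫_{0}^{pi} (2*θ**2 - 3*θ) cos(7*θ) dθ = (3/49 - 4*pi/49) - (-3/49) = 6/49 - 4*pi/49.
Hence a_7 = (2/pi)·(6/49 - 4*pi/49) = 4*(3 - 2*pi)/(49*pi).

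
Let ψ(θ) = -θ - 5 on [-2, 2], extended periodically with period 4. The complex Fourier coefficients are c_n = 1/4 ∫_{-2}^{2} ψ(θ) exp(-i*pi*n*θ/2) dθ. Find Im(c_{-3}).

Since ψ is real-valued, Im(c_{-3}) = -1/4 ∫_{-2}^{2} ψ(θ) sin(-3*pi*θ/2) dθ = b_{3}/2.
Integrating by parts (boundary term plus one more integral), an antiderivative of (-θ - 5) sin(-3*pi*θ/2) is -2*θ*cos(3*pi*θ/2)/(3*pi) + 4*sin(3*pi*θ/2)/(9*pi**2) - 10*cos(3*pi*θ/2)/(3*pi); evaluating from -2 to 2: ∫_{-2}^{2} (-θ - 5) sin(-3*pi*θ/2) dθ = (14/(3*pi)) - (2/pi) = 8/(3*pi).
Hence Im(c_{-3}) = (-1/4)·(8/(3*pi)) = -2/(3*pi).

-2/(3*pi)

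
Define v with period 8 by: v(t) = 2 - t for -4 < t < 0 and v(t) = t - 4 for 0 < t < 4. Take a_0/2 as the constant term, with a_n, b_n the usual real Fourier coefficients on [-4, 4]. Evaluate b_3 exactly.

b_3 = 1/4 ∫_{-4}^{4} v(t) sin(3*pi*t/4) dt.
Split the integral at the breakpoints.
Integrating by parts (boundary term plus one more integral), an antiderivative of (2 - t) sin(3*pi*t/4) is 4*t*cos(3*pi*t/4)/(3*pi) - 16*sin(3*pi*t/4)/(9*pi**2) - 8*cos(3*pi*t/4)/(3*pi); evaluating from -4 to 0: ∫_{-4}^{0} (2 - t) sin(3*pi*t/4) dt = (-8/(3*pi)) - (8/pi) = -32/(3*pi).
Integrating by parts (boundary term plus one more integral), an antiderivative of (t - 4) sin(3*pi*t/4) is -4*t*cos(3*pi*t/4)/(3*pi) + 16*sin(3*pi*t/4)/(9*pi**2) + 16*cos(3*pi*t/4)/(3*pi); evaluating from 0 to 4: ∫_{0}^{4} (t - 4) sin(3*pi*t/4) dt = (0) - (16/(3*pi)) = -16/(3*pi).
Summing the pieces and multiplying by (1/4) gives b_3 = -4/pi.

-4/pi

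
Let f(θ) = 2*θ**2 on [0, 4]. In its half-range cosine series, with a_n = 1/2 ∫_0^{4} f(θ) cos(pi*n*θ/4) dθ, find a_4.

a_4 = 1/2 ∫_0^{4} (2*θ**2) cos(pi*θ) dθ.
Integrating by parts twice (tabular method), an antiderivative of (2*θ**2) cos(pi*θ) is 2*θ**2*sin(pi*θ)/pi + 4*θ*cos(pi*θ)/pi**2 - 4*sin(pi*θ)/pi**3; evaluating from 0 to 4: ∫_{0}^{4} (2*θ**2) cos(pi*θ) dθ = (16/pi**2) - (0) = 16/pi**2.
Hence a_4 = (1/2)·(16/pi**2) = 8/pi**2.

8/pi**2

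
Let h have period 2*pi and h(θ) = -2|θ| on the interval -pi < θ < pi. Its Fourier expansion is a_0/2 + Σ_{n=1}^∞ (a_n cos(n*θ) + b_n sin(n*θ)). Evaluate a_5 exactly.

a_5 = 1/pi ∫_{-pi}^{pi} h(θ) cos(5*θ) dθ.
h is even and cos(5*θ) is even, so the integrand is even and a_5 = 2/pi ∫_0^{pi} h(θ) cos(5*θ) dθ.
Integrating by parts (boundary term plus one more integral), an antiderivative of (-2*θ) cos(5*θ) is -2*θ*sin(5*θ)/5 - 2*cos(5*θ)/25; evaluating from 0 to pi: ∫_{0}^{pi} (-2*θ) cos(5*θ) dθ = (2/25) - (-2/25) = 4/25.
Hence a_5 = (2/pi)·(4/25) = 8/(25*pi).

8/(25*pi)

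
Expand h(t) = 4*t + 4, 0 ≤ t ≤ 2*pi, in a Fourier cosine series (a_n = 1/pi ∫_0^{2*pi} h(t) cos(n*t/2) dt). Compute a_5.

a_5 = 1/pi ∫_0^{2*pi} (4*t + 4) cos(5*t/2) dt.
Integrating by parts (boundary term plus one more integral), an antiderivative of (4*t + 4) cos(5*t/2) is 8*t*sin(5*t/2)/5 + 8*sin(5*t/2)/5 + 16*cos(5*t/2)/25; evaluating from 0 to 2*pi: ∫_{0}^{2*pi} (4*t + 4) cos(5*t/2) dt = (-16/25) - (16/25) = -32/25.
Hence a_5 = (1/pi)·(-32/25) = -32/(25*pi).

-32/(25*pi)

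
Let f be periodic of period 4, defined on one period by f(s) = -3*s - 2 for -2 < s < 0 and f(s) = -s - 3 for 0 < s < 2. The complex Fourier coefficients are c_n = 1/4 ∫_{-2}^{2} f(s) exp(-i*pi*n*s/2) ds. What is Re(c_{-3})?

Since f is real-valued, Re(c_{-3}) = 1/4 ∫_{-2}^{2} f(s) cos(-3*pi*s/2) ds = a_{3}/2.
Split the integral at the breakpoints.
Integrating by parts (boundary term plus one more integral), an antiderivative of (-3*s - 2) cos(-3*pi*s/2) is -2*s*sin(3*pi*s/2)/pi - 4*sin(3*pi*s/2)/(3*pi) - 4*cos(3*pi*s/2)/(3*pi**2); evaluating from -2 to 0: ∫_{-2}^{0} (-3*s - 2) cos(-3*pi*s/2) ds = (-4/(3*pi**2)) - (4/(3*pi**2)) = -8/(3*pi**2).
Integrating by parts (boundary term plus one more integral), an antiderivative of (-s - 3) cos(-3*pi*s/2) is -2*s*sin(3*pi*s/2)/(3*pi) - 2*sin(3*pi*s/2)/pi - 4*cos(3*pi*s/2)/(9*pi**2); evaluating from 0 to 2: ∫_{0}^{2} (-s - 3) cos(-3*pi*s/2) ds = (4/(9*pi**2)) - (-4/(9*pi**2)) = 8/(9*pi**2).
So ∫_{-2}^{2} f(s) cos(-3*pi*s/2) ds = -16/(9*pi**2).
Hence Re(c_{-3}) = (1/4)·(-16/(9*pi**2)) = -4/(9*pi**2).

-4/(9*pi**2)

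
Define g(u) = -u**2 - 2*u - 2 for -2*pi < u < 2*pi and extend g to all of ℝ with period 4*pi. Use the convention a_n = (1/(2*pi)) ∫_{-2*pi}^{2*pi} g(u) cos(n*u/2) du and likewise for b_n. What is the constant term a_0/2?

-4*pi**2/3 - 2

a_0 = (1/(2*pi)) ∫_{-2*pi}^{2*pi} g(u) du = (1/(2*pi)) · (-16*pi**3/3 - 8*pi) = -8*pi**2/3 - 4.
So the constant term a_0/2 = -4*pi**2/3 - 2.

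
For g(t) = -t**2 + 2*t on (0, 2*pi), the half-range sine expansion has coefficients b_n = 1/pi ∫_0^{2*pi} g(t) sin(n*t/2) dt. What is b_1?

b_1 = 1/pi ∫_0^{2*pi} (-t**2 + 2*t) sin(t/2) dt.
Integrating by parts twice (tabular method), an antiderivative of (-t**2 + 2*t) sin(t/2) is 2*t**2*cos(t/2) - 8*t*sin(t/2) - 4*t*cos(t/2) + 8*sin(t/2) - 16*cos(t/2); evaluating from 0 to 2*pi: ∫_{0}^{2*pi} (-t**2 + 2*t) sin(t/2) dt = (-8*pi**2 + 16 + 8*pi) - (-16) = -8*pi**2 + 8*pi + 32.
Hence b_1 = (1/pi)·(-8*pi**2 + 8*pi + 32) = -8*pi + 8 + 32/pi.

-8*pi + 8 + 32/pi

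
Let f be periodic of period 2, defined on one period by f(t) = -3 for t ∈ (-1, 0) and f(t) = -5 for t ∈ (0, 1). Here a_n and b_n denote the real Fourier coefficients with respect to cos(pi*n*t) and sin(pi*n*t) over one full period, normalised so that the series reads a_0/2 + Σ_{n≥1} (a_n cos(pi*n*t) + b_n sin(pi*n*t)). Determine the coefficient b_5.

-4/(5*pi)

b_5 = ∫_{-1}^{1} f(t) sin(5*pi*t) dt.
Split the integral at the breakpoints.
Directly, an antiderivative of (-3) sin(5*pi*t) is 3*cos(5*pi*t)/(5*pi); evaluating from -1 to 0: ∫_{-1}^{0} (-3) sin(5*pi*t) dt = (3/(5*pi)) - (-3/(5*pi)) = 6/(5*pi).
Directly, an antiderivative of (-5) sin(5*pi*t) is cos(5*pi*t)/pi; evaluating from 0 to 1: ∫_{0}^{1} (-5) sin(5*pi*t) dt = (-1/pi) - (1/pi) = -2/pi.
Summing the pieces gives b_5 = -4/(5*pi).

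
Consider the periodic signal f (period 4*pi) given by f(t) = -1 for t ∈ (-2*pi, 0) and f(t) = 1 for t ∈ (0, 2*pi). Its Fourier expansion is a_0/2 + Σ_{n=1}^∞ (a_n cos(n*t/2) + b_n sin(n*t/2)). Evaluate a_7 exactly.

0

a_7 = (1/(2*pi)) ∫_{-2*pi}^{2*pi} f(t) cos(7*t/2) dt.
f is odd and cos(7*t/2) is even, so the integrand is odd over a symmetric interval and the integral vanishes.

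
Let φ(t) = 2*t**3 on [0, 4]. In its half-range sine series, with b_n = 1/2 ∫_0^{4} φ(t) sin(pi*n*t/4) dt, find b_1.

b_1 = 1/2 ∫_0^{4} (2*t**3) sin(pi*t/4) dt.
Integrating by parts three times (tabular method), an antiderivative of (2*t**3) sin(pi*t/4) is -8*t**3*cos(pi*t/4)/pi + 96*t**2*sin(pi*t/4)/pi**2 + 768*t*cos(pi*t/4)/pi**3 - 3072*sin(pi*t/4)/pi**4; evaluating from 0 to 4: ∫_{0}^{4} (2*t**3) sin(pi*t/4) dt = (-3072/pi**3 + 512/pi) - (0) = -3072/pi**3 + 512/pi.
Hence b_1 = (1/2)·(-3072/pi**3 + 512/pi) = -1536/pi**3 + 256/pi.

-1536/pi**3 + 256/pi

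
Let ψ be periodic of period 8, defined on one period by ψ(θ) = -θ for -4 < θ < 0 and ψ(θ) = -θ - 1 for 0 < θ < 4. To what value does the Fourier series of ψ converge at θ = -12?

-1/2

θ = -12 differs from θ = -4 by -1 full period(s), and the series is 8-periodic.
At θ = -4 the one-sided limits are ψ(-4^-) = -5 and ψ(-4^+) = 4.
By Dirichlet's theorem the series converges to their average, [(-5) + (4)]/2 = -1/2.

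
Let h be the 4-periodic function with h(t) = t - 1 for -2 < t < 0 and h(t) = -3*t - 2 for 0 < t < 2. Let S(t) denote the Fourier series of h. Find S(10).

-11/2

t = 10 differs from t = 2 by 2 full period(s), and the series is 4-periodic.
At t = 2 the one-sided limits are h(2^-) = -8 and h(2^+) = -3.
By Dirichlet's theorem the series converges to their average, [(-8) + (-3)]/2 = -11/2.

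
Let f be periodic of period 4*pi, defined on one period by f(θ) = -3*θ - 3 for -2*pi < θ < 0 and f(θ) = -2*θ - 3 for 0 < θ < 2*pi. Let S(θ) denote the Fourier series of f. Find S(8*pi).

θ = 8*pi differs from θ = 0 by 2 full period(s), and the series is 4*pi-periodic.
f is continuous at θ = 0 with value -3, so the series converges to -3 there.

-3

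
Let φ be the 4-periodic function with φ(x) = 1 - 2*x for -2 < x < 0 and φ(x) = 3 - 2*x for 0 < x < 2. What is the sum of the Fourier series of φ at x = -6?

2

x = -6 differs from x = 2 by -2 full period(s), and the series is 4-periodic.
At x = 2 the one-sided limits are φ(2^-) = -1 and φ(2^+) = 5.
By Dirichlet's theorem the series converges to their average, [(-1) + (5)]/2 = 2.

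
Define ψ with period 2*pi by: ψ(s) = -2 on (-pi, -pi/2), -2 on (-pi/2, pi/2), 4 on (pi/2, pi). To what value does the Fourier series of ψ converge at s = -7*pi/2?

1

s = -7*pi/2 differs from s = pi/2 by -2 full period(s), and the series is 2*pi-periodic.
At s = pi/2 the one-sided limits are ψ(pi/2^-) = -2 and ψ(pi/2^+) = 4.
By Dirichlet's theorem the series converges to their average, [(-2) + (4)]/2 = 1.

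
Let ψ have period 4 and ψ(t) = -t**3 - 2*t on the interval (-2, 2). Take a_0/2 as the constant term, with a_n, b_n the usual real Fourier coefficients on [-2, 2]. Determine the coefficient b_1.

-24/pi + 96/pi**3

b_1 = 1/2 ∫_{-2}^{2} ψ(t) sin(pi*t/2) dt.
ψ is odd and sin(pi*t/2) is odd, so the integrand is even and b_1 = ∫_0^{2} ψ(t) sin(pi*t/2) dt.
Integrating by parts three times (tabular method), an antiderivative of (-t**3 - 2*t) sin(pi*t/2) is 2*t**3*cos(pi*t/2)/pi - 12*t**2*sin(pi*t/2)/pi**2 - 48*t*cos(pi*t/2)/pi**3 + 4*t*cos(pi*t/2)/pi - 8*sin(pi*t/2)/pi**2 + 96*sin(pi*t/2)/pi**4; evaluating from 0 to 2: ∫_{0}^{2} (-t**3 - 2*t) sin(pi*t/2) dt = (-24/pi + 96/pi**3) - (0) = -24/pi + 96/pi**3.
Hence b_1 = -24/pi + 96/pi**3.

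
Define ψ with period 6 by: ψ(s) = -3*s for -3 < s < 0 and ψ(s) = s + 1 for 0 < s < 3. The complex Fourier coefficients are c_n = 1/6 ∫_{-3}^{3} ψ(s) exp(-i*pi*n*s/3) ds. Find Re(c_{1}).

Since ψ is real-valued, Re(c_{1}) = 1/6 ∫_{-3}^{3} ψ(s) cos(pi*s/3) ds = a_{1}/2.
Split the integral at the breakpoints.
Integrating by parts (boundary term plus one more integral), an antiderivative of (-3*s) cos(pi*s/3) is -9*s*sin(pi*s/3)/pi - 27*cos(pi*s/3)/pi**2; evaluating from -3 to 0: ∫_{-3}^{0} (-3*s) cos(pi*s/3) ds = (-27/pi**2) - (27/pi**2) = -54/pi**2.
Integrating by parts (boundary term plus one more integral), an antiderivative of (s + 1) cos(pi*s/3) is 3*s*sin(pi*s/3)/pi + 3*sin(pi*s/3)/pi + 9*cos(pi*s/3)/pi**2; evaluating from 0 to 3: ∫_{0}^{3} (s + 1) cos(pi*s/3) ds = (-9/pi**2) - (9/pi**2) = -18/pi**2.
So ∫_{-3}^{3} ψ(s) cos(pi*s/3) ds = -72/pi**2.
Hence Re(c_{1}) = (1/6)·(-72/pi**2) = -12/pi**2.

-12/pi**2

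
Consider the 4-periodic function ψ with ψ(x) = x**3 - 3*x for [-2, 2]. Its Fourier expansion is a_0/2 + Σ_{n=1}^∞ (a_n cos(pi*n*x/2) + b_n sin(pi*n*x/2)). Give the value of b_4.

(3/2 - pi**2)/pi**3

b_4 = 1/2 ∫_{-2}^{2} ψ(x) sin(2*pi*x) dx.
ψ is odd and sin(2*pi*x) is odd, so the integrand is even and b_4 = ∫_0^{2} ψ(x) sin(2*pi*x) dx.
Integrating by parts three times (tabular method), an antiderivative of (x**3 - 3*x) sin(2*pi*x) is -x**3*cos(2*pi*x)/(2*pi) + 3*x**2*sin(2*pi*x)/(4*pi**2) + 3*x*cos(2*pi*x)/(4*pi**3) + 3*x*cos(2*pi*x)/(2*pi) - 3*sin(2*pi*x)/(4*pi**2) - 3*sin(2*pi*x)/(8*pi**4); evaluating from 0 to 2: ∫_{0}^{2} (x**3 - 3*x) sin(2*pi*x) dx = ((3/2 - pi**2)/pi**3) - (0) = (3/2 - pi**2)/pi**3.
Hence b_4 = (3/2 - pi**2)/pi**3.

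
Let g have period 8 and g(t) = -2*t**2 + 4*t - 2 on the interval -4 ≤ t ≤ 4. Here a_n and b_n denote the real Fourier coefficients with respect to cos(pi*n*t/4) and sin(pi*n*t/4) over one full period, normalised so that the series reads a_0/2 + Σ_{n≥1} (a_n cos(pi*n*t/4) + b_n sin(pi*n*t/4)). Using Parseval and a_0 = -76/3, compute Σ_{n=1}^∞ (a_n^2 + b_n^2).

15872/45

Parseval: a_0^2/2 + Σ_{n≥1} (a_n^2+b_n^2) = 1/4 ∫_{-4}^{4} g(t)^2 dt = 3368/5.
Subtract a_0^2/2 = 2888/9: Σ (a_n^2+b_n^2) = 15872/45.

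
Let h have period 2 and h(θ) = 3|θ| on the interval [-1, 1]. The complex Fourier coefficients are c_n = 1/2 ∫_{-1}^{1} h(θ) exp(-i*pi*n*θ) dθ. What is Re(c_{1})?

Since h is real-valued, Re(c_{1}) = 1/2 ∫_{-1}^{1} h(θ) cos(pi*θ) dθ = a_{1}/2.
h is even and cos(pi*θ) is even, so the integrand is even: ∫_{-1}^{1} h(θ) cos(pi*θ) dθ = 2∫_0^{1} h(θ) cos(pi*θ) dθ.
Integrating by parts (boundary term plus one more integral), an antiderivative of (3*θ) cos(pi*θ) is 3*θ*sin(pi*θ)/pi + 3*cos(pi*θ)/pi**2; evaluating from 0 to 1: ∫_{0}^{1} (3*θ) cos(pi*θ) dθ = (-3/pi**2) - (3/pi**2) = -6/pi**2.
So ∫_{-1}^{1} h(θ) cos(pi*θ) dθ = -12/pi**2.
Hence Re(c_{1}) = (1/2)·(-12/pi**2) = -6/pi**2.

-6/pi**2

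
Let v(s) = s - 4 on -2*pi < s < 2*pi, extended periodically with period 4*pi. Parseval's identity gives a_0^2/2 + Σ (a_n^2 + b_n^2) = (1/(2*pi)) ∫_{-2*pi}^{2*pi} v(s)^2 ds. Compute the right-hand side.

(1/(2*pi)) ∫_{-2*pi}^{2*pi} v(s)^2 ds = (1/(2*pi)) · (16*pi*(pi**2 + 12)/3) = 8*pi**2/3 + 32.

8*pi**2/3 + 32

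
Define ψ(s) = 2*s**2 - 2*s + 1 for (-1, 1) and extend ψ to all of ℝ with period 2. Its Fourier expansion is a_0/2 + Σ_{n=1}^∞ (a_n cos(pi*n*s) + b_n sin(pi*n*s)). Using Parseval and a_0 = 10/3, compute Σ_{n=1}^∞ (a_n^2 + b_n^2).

152/45

Parseval: a_0^2/2 + Σ_{n≥1} (a_n^2+b_n^2) = ∫_{-1}^{1} ψ(s)^2 ds = 134/15.
Subtract a_0^2/2 = 50/9: Σ (a_n^2+b_n^2) = 152/45.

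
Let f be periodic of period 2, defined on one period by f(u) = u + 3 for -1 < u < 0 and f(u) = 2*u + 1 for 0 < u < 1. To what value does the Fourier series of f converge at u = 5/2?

2

u = 5/2 differs from u = 1/2 by 1 full period(s), and the series is 2-periodic.
f is continuous at u = 1/2 with value 2, so the series converges to 2 there.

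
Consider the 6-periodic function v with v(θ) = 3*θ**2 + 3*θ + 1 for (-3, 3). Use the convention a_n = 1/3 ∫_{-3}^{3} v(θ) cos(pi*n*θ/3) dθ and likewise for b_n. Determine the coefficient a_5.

-108/(25*pi**2)

a_5 = 1/3 ∫_{-3}^{3} v(θ) cos(5*pi*θ/3) dθ.
Integrating by parts twice (tabular method), an antiderivative of (3*θ**2 + 3*θ + 1) cos(5*pi*θ/3) is 9*θ**2*sin(5*pi*θ/3)/(5*pi) + 9*θ*sin(5*pi*θ/3)/(5*pi) + 54*θ*cos(5*pi*θ/3)/(25*pi**2) - 162*sin(5*pi*θ/3)/(125*pi**3) + 3*sin(5*pi*θ/3)/(5*pi) + 27*cos(5*pi*θ/3)/(25*pi**2); evaluating from -3 to 3: ∫_{-3}^{3} (3*θ**2 + 3*θ + 1) cos(5*pi*θ/3) dθ = (-189/(25*pi**2)) - (27/(5*pi**2)) = -324/(25*pi**2).
Hence a_5 = (1/3)·(-324/(25*pi**2)) = -108/(25*pi**2).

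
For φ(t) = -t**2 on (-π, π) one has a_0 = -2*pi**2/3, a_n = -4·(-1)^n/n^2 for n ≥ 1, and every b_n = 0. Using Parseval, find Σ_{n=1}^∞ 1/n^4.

pi**4/90

Parseval: a_0^2/2 + Σ a_n^2 = (1/π) ∫_{-π}^{π} φ(t)^2 dt = 2*pi**4/5.
Subtract a_0^2/2 = 2*pi**4/9: Σ a_n^2 = 8*pi**4/45.
Since a_n^2 = 16/n^4, Σ 1/n^4 = pi**4/90.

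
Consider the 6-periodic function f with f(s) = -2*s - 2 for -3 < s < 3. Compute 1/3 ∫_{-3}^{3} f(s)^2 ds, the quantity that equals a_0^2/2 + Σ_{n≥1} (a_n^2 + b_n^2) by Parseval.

32

1/3 ∫_{-3}^{3} f(s)^2 ds = 1/3 · (96) = 32.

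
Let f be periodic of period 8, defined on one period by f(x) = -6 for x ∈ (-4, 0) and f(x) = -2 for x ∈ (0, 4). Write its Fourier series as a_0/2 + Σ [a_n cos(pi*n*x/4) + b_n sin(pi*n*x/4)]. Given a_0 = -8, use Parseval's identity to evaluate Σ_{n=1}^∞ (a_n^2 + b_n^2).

8

Parseval: a_0^2/2 + Σ_{n≥1} (a_n^2+b_n^2) = 1/4 ∫_{-4}^{4} f(x)^2 dx = 40.
Subtract a_0^2/2 = 32: Σ (a_n^2+b_n^2) = 8.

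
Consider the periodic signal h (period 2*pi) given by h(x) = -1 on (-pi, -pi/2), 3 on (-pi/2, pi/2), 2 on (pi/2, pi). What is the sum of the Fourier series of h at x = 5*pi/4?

x = 5*pi/4 differs from x = -3*pi/4 by 1 full period(s), and the series is 2*pi-periodic.
h is continuous at x = -3*pi/4 with value -1, so the series converges to -1 there.

-1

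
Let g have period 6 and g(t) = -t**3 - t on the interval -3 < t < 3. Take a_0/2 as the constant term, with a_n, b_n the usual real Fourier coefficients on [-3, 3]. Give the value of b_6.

-3/(2*pi**3) + 10/pi

b_6 = 1/3 ∫_{-3}^{3} g(t) sin(2*pi*t) dt.
g is odd and sin(2*pi*t) is odd, so the integrand is even and b_6 = 2/3 ∫_0^{3} g(t) sin(2*pi*t) dt.
Integrating by parts three times (tabular method), an antiderivative of (-t**3 - t) sin(2*pi*t) is t**3*cos(2*pi*t)/(2*pi) - 3*t**2*sin(2*pi*t)/(4*pi**2) - 3*t*cos(2*pi*t)/(4*pi**3) + t*cos(2*pi*t)/(2*pi) - sin(2*pi*t)/(4*pi**2) + 3*sin(2*pi*t)/(8*pi**4); evaluating from 0 to 3: ∫_{0}^{3} (-t**3 - t) sin(2*pi*t) dt = (-9/(4*pi**3) + 15/pi) - (0) = -9/(4*pi**3) + 15/pi.
Hence b_6 = (2/3)·(-9/(4*pi**3) + 15/pi) = -3/(2*pi**3) + 10/pi.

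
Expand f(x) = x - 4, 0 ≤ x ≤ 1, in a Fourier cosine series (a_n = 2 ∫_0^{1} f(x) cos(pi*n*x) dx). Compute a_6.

a_6 = 2 ∫_0^{1} (x - 4) cos(6*pi*x) dx.
Integrating by parts (boundary term plus one more integral), an antiderivative of (x - 4) cos(6*pi*x) is x*sin(6*pi*x)/(6*pi) - 2*sin(6*pi*x)/(3*pi) + cos(6*pi*x)/(36*pi**2); evaluating from 0 to 1: ∫_{0}^{1} (x - 4) cos(6*pi*x) dx = (1/(36*pi**2)) - (1/(36*pi**2)) = 0.
Hence a_6 = 2·(0) = 0.

0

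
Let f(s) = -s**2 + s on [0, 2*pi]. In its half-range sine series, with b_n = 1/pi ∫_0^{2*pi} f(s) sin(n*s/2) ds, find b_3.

b_3 = 1/pi ∫_0^{2*pi} (-s**2 + s) sin(3*s/2) ds.
Integrating by parts twice (tabular method), an antiderivative of (-s**2 + s) sin(3*s/2) is 2*s**2*cos(3*s/2)/3 - 8*s*sin(3*s/2)/9 - 2*s*cos(3*s/2)/3 + 4*sin(3*s/2)/9 - 16*cos(3*s/2)/27; evaluating from 0 to 2*pi: ∫_{0}^{2*pi} (-s**2 + s) sin(3*s/2) ds = (-8*pi**2/3 + 16/27 + 4*pi/3) - (-16/27) = -8*pi**2/3 + 32/27 + 4*pi/3.
Hence b_3 = (1/pi)·(-8*pi**2/3 + 32/27 + 4*pi/3) = 4*(-18*pi**2 + 8 + 9*pi)/(27*pi).

4*(-18*pi**2 + 8 + 9*pi)/(27*pi)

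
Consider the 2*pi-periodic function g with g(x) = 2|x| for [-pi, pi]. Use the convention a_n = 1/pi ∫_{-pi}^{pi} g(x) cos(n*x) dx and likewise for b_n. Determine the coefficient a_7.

-8/(49*pi)

a_7 = 1/pi ∫_{-pi}^{pi} g(x) cos(7*x) dx.
g is even and cos(7*x) is even, so the integrand is even and a_7 = 2/pi ∫_0^{pi} g(x) cos(7*x) dx.
Integrating by parts (boundary term plus one more integral), an antiderivative of (2*x) cos(7*x) is 2*x*sin(7*x)/7 + 2*cos(7*x)/49; evaluating from 0 to pi: ∫_{0}^{pi} (2*x) cos(7*x) dx = (-2/49) - (2/49) = -4/49.
Hence a_7 = (2/pi)·(-4/49) = -8/(49*pi).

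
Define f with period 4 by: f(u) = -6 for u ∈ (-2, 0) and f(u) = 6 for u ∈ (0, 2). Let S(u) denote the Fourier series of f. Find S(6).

0

u = 6 differs from u = 2 by 1 full period(s), and the series is 4-periodic.
At u = 2 the one-sided limits are f(2^-) = 6 and f(2^+) = -6.
By Dirichlet's theorem the series converges to their average, [(6) + (-6)]/2 = 0.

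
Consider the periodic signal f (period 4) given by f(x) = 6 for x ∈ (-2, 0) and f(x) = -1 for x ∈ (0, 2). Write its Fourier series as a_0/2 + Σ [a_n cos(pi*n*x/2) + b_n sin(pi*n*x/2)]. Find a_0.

a_0 = 1/2 ∫_{-2}^{2} f(x) dx = 1/2 · (10) = 5.

5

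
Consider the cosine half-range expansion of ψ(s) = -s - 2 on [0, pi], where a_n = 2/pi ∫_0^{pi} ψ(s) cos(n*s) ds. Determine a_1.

4/pi

a_1 = 2/pi ∫_0^{pi} (-s - 2) cos(s) ds.
Integrating by parts (boundary term plus one more integral), an antiderivative of (-s - 2) cos(s) is -s*sin(s) - 2*sin(s) - cos(s); evaluating from 0 to pi: ∫_{0}^{pi} (-s - 2) cos(s) ds = (1) - (-1) = 2.
Hence a_1 = (2/pi)·(2) = 4/pi.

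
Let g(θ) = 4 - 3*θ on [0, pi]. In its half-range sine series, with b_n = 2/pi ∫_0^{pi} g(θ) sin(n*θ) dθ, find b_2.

3

b_2 = 2/pi ∫_0^{pi} (4 - 3*θ) sin(2*θ) dθ.
Integrating by parts (boundary term plus one more integral), an antiderivative of (4 - 3*θ) sin(2*θ) is 3*θ*cos(2*θ)/2 - 3*sin(2*θ)/4 - 2*cos(2*θ); evaluating from 0 to pi: ∫_{0}^{pi} (4 - 3*θ) sin(2*θ) dθ = (-2 + 3*pi/2) - (-2) = 3*pi/2.
Hence b_2 = (2/pi)·(3*pi/2) = 3.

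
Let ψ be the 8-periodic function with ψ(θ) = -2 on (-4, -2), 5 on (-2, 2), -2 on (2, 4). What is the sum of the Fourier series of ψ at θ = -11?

θ = -11 differs from θ = -3 by -1 full period(s), and the series is 8-periodic.
ψ is continuous at θ = -3 with value -2, so the series converges to -2 there.

-2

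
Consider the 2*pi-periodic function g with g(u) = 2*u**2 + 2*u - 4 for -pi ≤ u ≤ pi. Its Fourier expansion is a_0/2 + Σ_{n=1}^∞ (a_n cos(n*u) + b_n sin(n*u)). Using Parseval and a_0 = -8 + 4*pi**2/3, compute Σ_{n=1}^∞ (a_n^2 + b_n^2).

8*pi**2*(15 + 4*pi**2)/45

Parseval: a_0^2/2 + Σ_{n≥1} (a_n^2+b_n^2) = 1/pi ∫_{-pi}^{pi} g(u)^2 du = -8*pi**2 + 32 + 8*pi**4/5.
Subtract a_0^2/2 = 8*(6 - pi**2)**2/9: Σ (a_n^2+b_n^2) = 8*pi**2*(15 + 4*pi**2)/45.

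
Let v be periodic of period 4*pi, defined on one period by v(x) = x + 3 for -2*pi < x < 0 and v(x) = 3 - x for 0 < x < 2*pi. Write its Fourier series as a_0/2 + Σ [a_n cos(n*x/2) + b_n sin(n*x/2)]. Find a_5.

a_5 = (1/(2*pi)) ∫_{-2*pi}^{2*pi} v(x) cos(5*x/2) dx.
v is even and cos(5*x/2) is even, so the integrand is even and a_5 = 1/pi ∫_0^{2*pi} v(x) cos(5*x/2) dx.
Integrating by parts (boundary term plus one more integral), an antiderivative of (3 - x) cos(5*x/2) is -2*x*sin(5*x/2)/5 + 6*sin(5*x/2)/5 - 4*cos(5*x/2)/25; evaluating from 0 to 2*pi: ∫_{0}^{2*pi} (3 - x) cos(5*x/2) dx = (4/25) - (-4/25) = 8/25.
Hence a_5 = (1/pi)·(8/25) = 8/(25*pi).

8/(25*pi)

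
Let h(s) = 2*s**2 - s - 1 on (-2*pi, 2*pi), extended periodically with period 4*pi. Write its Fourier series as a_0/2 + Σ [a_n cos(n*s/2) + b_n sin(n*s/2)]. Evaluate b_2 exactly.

2

b_2 = (1/(2*pi)) ∫_{-2*pi}^{2*pi} h(s) sin(s) ds.
Integrating by parts twice (tabular method), an antiderivative of (2*s**2 - s - 1) sin(s) is -2*s**2*cos(s) + 4*s*sin(s) + s*cos(s) - sin(s) + 5*cos(s); evaluating from -2*pi to 2*pi: ∫_{-2*pi}^{2*pi} (2*s**2 - s - 1) sin(s) ds = (-8*pi**2 + 5 + 2*pi) - (-8*pi**2 - 2*pi + 5) = 4*pi.
Hence b_2 = (1/(2*pi))·(4*pi) = 2.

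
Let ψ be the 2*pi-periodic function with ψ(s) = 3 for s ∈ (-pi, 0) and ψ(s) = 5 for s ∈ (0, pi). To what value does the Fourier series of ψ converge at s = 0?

4

At s = 0 the one-sided limits are ψ(0^-) = 3 and ψ(0^+) = 5.
By Dirichlet's theorem the series converges to their average, [(3) + (5)]/2 = 4.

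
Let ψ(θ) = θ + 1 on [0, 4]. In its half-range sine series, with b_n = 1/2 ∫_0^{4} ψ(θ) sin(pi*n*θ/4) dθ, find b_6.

-4/(3*pi)

b_6 = 1/2 ∫_0^{4} (θ + 1) sin(3*pi*θ/2) dθ.
Integrating by parts (boundary term plus one more integral), an antiderivative of (θ + 1) sin(3*pi*θ/2) is -2*θ*cos(3*pi*θ/2)/(3*pi) + 4*sin(3*pi*θ/2)/(9*pi**2) - 2*cos(3*pi*θ/2)/(3*pi); evaluating from 0 to 4: ∫_{0}^{4} (θ + 1) sin(3*pi*θ/2) dθ = (-10/(3*pi)) - (-2/(3*pi)) = -8/(3*pi).
Hence b_6 = (1/2)·(-8/(3*pi)) = -4/(3*pi).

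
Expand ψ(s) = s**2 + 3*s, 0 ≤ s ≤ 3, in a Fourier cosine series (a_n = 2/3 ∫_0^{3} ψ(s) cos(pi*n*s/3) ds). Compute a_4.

9/(4*pi**2)

a_4 = 2/3 ∫_0^{3} (s**2 + 3*s) cos(4*pi*s/3) ds.
Integrating by parts twice (tabular method), an antiderivative of (s**2 + 3*s) cos(4*pi*s/3) is 3*s**2*sin(4*pi*s/3)/(4*pi) + 9*s*sin(4*pi*s/3)/(4*pi) + 9*s*cos(4*pi*s/3)/(8*pi**2) - 27*sin(4*pi*s/3)/(32*pi**3) + 27*cos(4*pi*s/3)/(16*pi**2); evaluating from 0 to 3: ∫_{0}^{3} (s**2 + 3*s) cos(4*pi*s/3) ds = (81/(16*pi**2)) - (27/(16*pi**2)) = 27/(8*pi**2).
Hence a_4 = (2/3)·(27/(8*pi**2)) = 9/(4*pi**2).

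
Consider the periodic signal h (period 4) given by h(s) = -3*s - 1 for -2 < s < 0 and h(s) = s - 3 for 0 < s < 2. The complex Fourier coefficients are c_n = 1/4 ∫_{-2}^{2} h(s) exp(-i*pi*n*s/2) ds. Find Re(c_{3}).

-8/(9*pi**2)

Since h is real-valued, Re(c_{3}) = 1/4 ∫_{-2}^{2} h(s) cos(3*pi*s/2) ds = a_{3}/2.
Split the integral at the breakpoints.
Integrating by parts (boundary term plus one more integral), an antiderivative of (-3*s - 1) cos(3*pi*s/2) is -2*s*sin(3*pi*s/2)/pi - 2*sin(3*pi*s/2)/(3*pi) - 4*cos(3*pi*s/2)/(3*pi**2); evaluating from -2 to 0: ∫_{-2}^{0} (-3*s - 1) cos(3*pi*s/2) ds = (-4/(3*pi**2)) - (4/(3*pi**2)) = -8/(3*pi**2).
Integrating by parts (boundary term plus one more integral), an antiderivative of (s - 3) cos(3*pi*s/2) is 2*s*sin(3*pi*s/2)/(3*pi) - 2*sin(3*pi*s/2)/pi + 4*cos(3*pi*s/2)/(9*pi**2); evaluating from 0 to 2: ∫_{0}^{2} (s - 3) cos(3*pi*s/2) ds = (-4/(9*pi**2)) - (4/(9*pi**2)) = -8/(9*pi**2).
So ∫_{-2}^{2} h(s) cos(3*pi*s/2) ds = -32/(9*pi**2).
Hence Re(c_{3}) = (1/4)·(-32/(9*pi**2)) = -8/(9*pi**2).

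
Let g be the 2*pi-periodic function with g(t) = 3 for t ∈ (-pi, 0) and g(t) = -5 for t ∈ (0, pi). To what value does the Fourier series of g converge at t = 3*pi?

t = 3*pi differs from t = pi by 1 full period(s), and the series is 2*pi-periodic.
At t = pi the one-sided limits are g(pi^-) = -5 and g(pi^+) = 3.
By Dirichlet's theorem the series converges to their average, [(-5) + (3)]/2 = -1.

-1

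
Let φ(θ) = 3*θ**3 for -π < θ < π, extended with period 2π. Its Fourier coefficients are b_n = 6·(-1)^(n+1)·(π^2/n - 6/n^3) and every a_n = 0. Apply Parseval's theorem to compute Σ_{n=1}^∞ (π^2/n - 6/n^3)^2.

pi**6/14

Parseval: Σ b_n^2 = (1/π) ∫_{-π}^{π} φ(θ)^2 dθ = 18*pi**6/7.
b_n^2 = 36·(π^2/n - 6/n^3)^2, so the sum equals (18*pi**6/7)/36 = pi**6/14.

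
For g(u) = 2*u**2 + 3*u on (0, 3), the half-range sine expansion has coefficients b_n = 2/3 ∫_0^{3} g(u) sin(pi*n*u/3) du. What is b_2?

-27/pi

b_2 = 2/3 ∫_0^{3} (2*u**2 + 3*u) sin(2*pi*u/3) du.
Integrating by parts twice (tabular method), an antiderivative of (2*u**2 + 3*u) sin(2*pi*u/3) is -3*u**2*cos(2*pi*u/3)/pi + 9*u*sin(2*pi*u/3)/pi**2 - 9*u*cos(2*pi*u/3)/(2*pi) + 27*sin(2*pi*u/3)/(4*pi**2) + 27*cos(2*pi*u/3)/(2*pi**3); evaluating from 0 to 3: ∫_{0}^{3} (2*u**2 + 3*u) sin(2*pi*u/3) du = (27*(1 - 3*pi**2)/(2*pi**3)) - (27/(2*pi**3)) = -81/(2*pi).
Hence b_2 = (2/3)·(-81/(2*pi)) = -27/pi.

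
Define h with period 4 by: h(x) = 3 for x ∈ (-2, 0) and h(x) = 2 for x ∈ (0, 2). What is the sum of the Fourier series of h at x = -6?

5/2

x = -6 differs from x = -2 by -1 full period(s), and the series is 4-periodic.
At x = -2 the one-sided limits are h(-2^-) = 2 and h(-2^+) = 3.
By Dirichlet's theorem the series converges to their average, [(2) + (3)]/2 = 5/2.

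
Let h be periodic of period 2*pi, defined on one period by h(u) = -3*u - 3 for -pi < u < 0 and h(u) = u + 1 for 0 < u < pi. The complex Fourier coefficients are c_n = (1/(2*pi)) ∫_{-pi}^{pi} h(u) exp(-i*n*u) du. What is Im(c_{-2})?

1/2

Since h is real-valued, Im(c_{-2}) = -(1/(2*pi)) ∫_{-pi}^{pi} h(u) sin(-2*u) du = b_{2}/2.
Split the integral at the breakpoints.
Integrating by parts (boundary term plus one more integral), an antiderivative of (-3*u - 3) sin(-2*u) is -3*u*cos(2*u)/2 + 3*sin(2*u)/4 - 3*cos(2*u)/2; evaluating from -pi to 0: ∫_{-pi}^{0} (-3*u - 3) sin(-2*u) du = (-3/2) - (-3/2 + 3*pi/2) = -3*pi/2.
Integrating by parts (boundary term plus one more integral), an antiderivative of (u + 1) sin(-2*u) is u*cos(2*u)/2 - sin(2*u)/4 + cos(2*u)/2; evaluating from 0 to pi: ∫_{0}^{pi} (u + 1) sin(-2*u) du = (1/2 + pi/2) - (1/2) = pi/2.
So ∫_{-pi}^{pi} h(u) sin(-2*u) du = -pi.
Hence Im(c_{-2}) = (-1/(2*pi))·(-pi) = 1/2.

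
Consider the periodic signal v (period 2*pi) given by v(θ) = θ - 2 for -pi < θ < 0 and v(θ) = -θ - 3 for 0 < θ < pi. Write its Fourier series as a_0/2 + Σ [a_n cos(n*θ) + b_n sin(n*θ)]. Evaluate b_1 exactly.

b_1 = 1/pi ∫_{-pi}^{pi} v(θ) sin(θ) dθ.
Split the integral at the breakpoints.
Integrating by parts (boundary term plus one more integral), an antiderivative of (θ - 2) sin(θ) is -θ*cos(θ) + sin(θ) + 2*cos(θ); evaluating from -pi to 0: ∫_{-pi}^{0} (θ - 2) sin(θ) dθ = (2) - (-pi - 2) = pi + 4.
Integrating by parts (boundary term plus one more integral), an antiderivative of (-θ - 3) sin(θ) is θ*cos(θ) - sin(θ) + 3*cos(θ); evaluating from 0 to pi: ∫_{0}^{pi} (-θ - 3) sin(θ) dθ = (-pi - 3) - (3) = -6 - pi.
Summing the pieces and multiplying by (1/pi) gives b_1 = -2/pi.

-2/pi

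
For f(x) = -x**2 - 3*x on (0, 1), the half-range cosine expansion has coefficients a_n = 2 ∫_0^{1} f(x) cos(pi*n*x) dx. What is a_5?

a_5 = 2 ∫_0^{1} (-x**2 - 3*x) cos(5*pi*x) dx.
Integrating by parts twice (tabular method), an antiderivative of (-x**2 - 3*x) cos(5*pi*x) is -x**2*sin(5*pi*x)/(5*pi) - 3*x*sin(5*pi*x)/(5*pi) - 2*x*cos(5*pi*x)/(25*pi**2) + 2*sin(5*pi*x)/(125*pi**3) - 3*cos(5*pi*x)/(25*pi**2); evaluating from 0 to 1: ∫_{0}^{1} (-x**2 - 3*x) cos(5*pi*x) dx = (1/(5*pi**2)) - (-3/(25*pi**2)) = 8/(25*pi**2).
Hence a_5 = 2·(8/(25*pi**2)) = 16/(25*pi**2).

16/(25*pi**2)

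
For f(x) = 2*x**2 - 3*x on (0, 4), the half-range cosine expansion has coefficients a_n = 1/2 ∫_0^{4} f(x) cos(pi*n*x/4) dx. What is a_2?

32/pi**2

a_2 = 1/2 ∫_0^{4} (2*x**2 - 3*x) cos(pi*x/2) dx.
Integrating by parts twice (tabular method), an antiderivative of (2*x**2 - 3*x) cos(pi*x/2) is 4*x**2*sin(pi*x/2)/pi - 6*x*sin(pi*x/2)/pi + 16*x*cos(pi*x/2)/pi**2 - 32*sin(pi*x/2)/pi**3 - 12*cos(pi*x/2)/pi**2; evaluating from 0 to 4: ∫_{0}^{4} (2*x**2 - 3*x) cos(pi*x/2) dx = (52/pi**2) - (-12/pi**2) = 64/pi**2.
Hence a_2 = (1/2)·(64/pi**2) = 32/pi**2.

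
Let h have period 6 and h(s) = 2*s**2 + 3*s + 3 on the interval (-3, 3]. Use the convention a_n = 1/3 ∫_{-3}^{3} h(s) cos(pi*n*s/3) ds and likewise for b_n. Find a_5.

-72/(25*pi**2)

a_5 = 1/3 ∫_{-3}^{3} h(s) cos(5*pi*s/3) ds.
Integrating by parts twice (tabular method), an antiderivative of (2*s**2 + 3*s + 3) cos(5*pi*s/3) is 6*s**2*sin(5*pi*s/3)/(5*pi) + 9*s*sin(5*pi*s/3)/(5*pi) + 36*s*cos(5*pi*s/3)/(25*pi**2) - 108*sin(5*pi*s/3)/(125*pi**3) + 9*sin(5*pi*s/3)/(5*pi) + 27*cos(5*pi*s/3)/(25*pi**2); evaluating from -3 to 3: ∫_{-3}^{3} (2*s**2 + 3*s + 3) cos(5*pi*s/3) ds = (-27/(5*pi**2)) - (81/(25*pi**2)) = -216/(25*pi**2).
Hence a_5 = (1/3)·(-216/(25*pi**2)) = -72/(25*pi**2).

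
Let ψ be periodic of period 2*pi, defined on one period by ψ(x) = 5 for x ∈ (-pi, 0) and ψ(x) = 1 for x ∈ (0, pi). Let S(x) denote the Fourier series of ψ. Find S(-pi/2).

5

ψ is continuous at x = -pi/2 with value 5, so the series converges to 5 there.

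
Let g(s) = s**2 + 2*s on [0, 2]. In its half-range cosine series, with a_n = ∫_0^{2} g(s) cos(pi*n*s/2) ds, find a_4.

pi**(-2)

a_4 = ∫_0^{2} (s**2 + 2*s) cos(2*pi*s) ds.
Integrating by parts twice (tabular method), an antiderivative of (s**2 + 2*s) cos(2*pi*s) is s**2*sin(2*pi*s)/(2*pi) + s*sin(2*pi*s)/pi + s*cos(2*pi*s)/(2*pi**2) - sin(2*pi*s)/(4*pi**3) + cos(2*pi*s)/(2*pi**2); evaluating from 0 to 2: ∫_{0}^{2} (s**2 + 2*s) cos(2*pi*s) ds = (3/(2*pi**2)) - (1/(2*pi**2)) = pi**(-2).
Hence a_4 = pi**(-2).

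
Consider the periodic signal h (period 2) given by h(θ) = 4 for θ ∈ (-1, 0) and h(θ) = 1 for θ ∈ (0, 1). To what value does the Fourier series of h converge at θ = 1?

At θ = 1 the one-sided limits are h(1^-) = 1 and h(1^+) = 4.
By Dirichlet's theorem the series converges to their average, [(1) + (4)]/2 = 5/2.

5/2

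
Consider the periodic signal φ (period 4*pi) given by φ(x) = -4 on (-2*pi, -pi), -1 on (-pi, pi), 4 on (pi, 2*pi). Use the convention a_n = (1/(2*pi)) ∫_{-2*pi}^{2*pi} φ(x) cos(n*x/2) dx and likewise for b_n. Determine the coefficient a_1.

a_1 = (1/(2*pi)) ∫_{-2*pi}^{2*pi} φ(x) cos(x/2) dx.
Split the integral at the breakpoints.
Directly, an antiderivative of (-4) cos(x/2) is -8*sin(x/2); evaluating from -2*pi to -pi: ∫_{-2*pi}^{-pi} (-4) cos(x/2) dx = (8) - (0) = 8.
Directly, an antiderivative of (-1) cos(x/2) is -2*sin(x/2); evaluating from -pi to pi: ∫_{-pi}^{pi} (-1) cos(x/2) dx = (-2) - (2) = -4.
Directly, an antiderivative of (4) cos(x/2) is 8*sin(x/2); evaluating from pi to 2*pi: ∫_{pi}^{2*pi} (4) cos(x/2) dx = (0) - (8) = -8.
Summing the pieces and multiplying by (1/(2*pi)) gives a_1 = -2/pi.

-2/pi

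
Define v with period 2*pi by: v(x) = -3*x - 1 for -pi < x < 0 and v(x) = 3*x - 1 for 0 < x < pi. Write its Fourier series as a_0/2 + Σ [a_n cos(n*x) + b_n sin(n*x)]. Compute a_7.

a_7 = 1/pi ∫_{-pi}^{pi} v(x) cos(7*x) dx.
v is even and cos(7*x) is even, so the integrand is even and a_7 = 2/pi ∫_0^{pi} v(x) cos(7*x) dx.
Integrating by parts (boundary term plus one more integral), an antiderivative of (3*x - 1) cos(7*x) is 3*x*sin(7*x)/7 - sin(7*x)/7 + 3*cos(7*x)/49; evaluating from 0 to pi: ∫_{0}^{pi} (3*x - 1) cos(7*x) dx = (-3/49) - (3/49) = -6/49.
Hence a_7 = (2/pi)·(-6/49) = -12/(49*pi).

-12/(49*pi)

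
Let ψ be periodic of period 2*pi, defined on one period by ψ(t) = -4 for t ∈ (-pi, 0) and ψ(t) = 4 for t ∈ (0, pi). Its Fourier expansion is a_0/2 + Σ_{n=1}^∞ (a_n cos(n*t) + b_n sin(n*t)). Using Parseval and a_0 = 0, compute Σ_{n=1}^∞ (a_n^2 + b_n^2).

Parseval: a_0^2/2 + Σ_{n≥1} (a_n^2+b_n^2) = 1/pi ∫_{-pi}^{pi} ψ(t)^2 dt = 32.
Subtract a_0^2/2 = 0: Σ (a_n^2+b_n^2) = 32.

32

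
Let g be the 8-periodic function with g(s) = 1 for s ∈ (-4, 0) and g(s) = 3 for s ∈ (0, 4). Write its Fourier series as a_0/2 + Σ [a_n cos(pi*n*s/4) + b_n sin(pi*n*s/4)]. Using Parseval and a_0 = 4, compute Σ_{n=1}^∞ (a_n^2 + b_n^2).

Parseval: a_0^2/2 + Σ_{n≥1} (a_n^2+b_n^2) = 1/4 ∫_{-4}^{4} g(s)^2 ds = 10.
Subtract a_0^2/2 = 8: Σ (a_n^2+b_n^2) = 2.

2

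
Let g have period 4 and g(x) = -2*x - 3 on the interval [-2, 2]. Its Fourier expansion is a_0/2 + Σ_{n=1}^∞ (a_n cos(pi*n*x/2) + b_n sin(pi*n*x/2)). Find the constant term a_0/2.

-3

a_0 = 1/2 ∫_{-2}^{2} g(x) dx = 1/2 · (-12) = -6.
So the constant term a_0/2 = -3.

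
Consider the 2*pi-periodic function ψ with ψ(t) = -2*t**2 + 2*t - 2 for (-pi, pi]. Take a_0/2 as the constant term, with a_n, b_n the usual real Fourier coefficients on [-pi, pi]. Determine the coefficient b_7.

b_7 = 1/pi ∫_{-pi}^{pi} ψ(t) sin(7*t) dt.
Integrating by parts twice (tabular method), an antiderivative of (-2*t**2 + 2*t - 2) sin(7*t) is 2*t**2*cos(7*t)/7 - 4*t*sin(7*t)/49 - 2*t*cos(7*t)/7 + 2*sin(7*t)/49 + 94*cos(7*t)/343; evaluating from -pi to pi: ∫_{-pi}^{pi} (-2*t**2 + 2*t - 2) sin(7*t) dt = (-2*pi**2/7 - 94/343 + 2*pi/7) - (-2*pi**2/7 - 2*pi/7 - 94/343) = 4*pi/7.
Hence b_7 = (1/pi)·(4*pi/7) = 4/7.

4/7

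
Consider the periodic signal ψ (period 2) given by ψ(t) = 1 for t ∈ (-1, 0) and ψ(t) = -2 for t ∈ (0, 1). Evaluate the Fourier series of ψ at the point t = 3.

-1/2

t = 3 differs from t = -1 by 2 full period(s), and the series is 2-periodic.
At t = -1 the one-sided limits are ψ(-1^-) = -2 and ψ(-1^+) = 1.
By Dirichlet's theorem the series converges to their average, [(-2) + (1)]/2 = -1/2.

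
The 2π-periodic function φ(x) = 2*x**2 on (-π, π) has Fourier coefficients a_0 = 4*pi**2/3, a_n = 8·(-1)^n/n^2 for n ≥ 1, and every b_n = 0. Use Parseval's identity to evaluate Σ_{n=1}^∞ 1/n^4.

Parseval: a_0^2/2 + Σ a_n^2 = (1/π) ∫_{-π}^{π} φ(x)^2 dx = 8*pi**4/5.
Subtract a_0^2/2 = 8*pi**4/9: Σ a_n^2 = 32*pi**4/45.
Since a_n^2 = 64/n^4, Σ 1/n^4 = pi**4/90.

pi**4/90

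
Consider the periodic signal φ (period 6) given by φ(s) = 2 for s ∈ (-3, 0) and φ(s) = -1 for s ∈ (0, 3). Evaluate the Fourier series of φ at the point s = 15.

s = 15 differs from s = 3 by 2 full period(s), and the series is 6-periodic.
At s = 3 the one-sided limits are φ(3^-) = -1 and φ(3^+) = 2.
By Dirichlet's theorem the series converges to their average, [(-1) + (2)]/2 = 1/2.

1/2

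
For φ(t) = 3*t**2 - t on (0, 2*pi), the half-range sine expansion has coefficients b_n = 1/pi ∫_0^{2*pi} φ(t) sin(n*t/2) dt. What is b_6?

2/3 - 4*pi

b_6 = 1/pi ∫_0^{2*pi} (3*t**2 - t) sin(3*t) dt.
Integrating by parts twice (tabular method), an antiderivative of (3*t**2 - t) sin(3*t) is -t**2*cos(3*t) + 2*t*sin(3*t)/3 + t*cos(3*t)/3 - sin(3*t)/9 + 2*cos(3*t)/9; evaluating from 0 to 2*pi: ∫_{0}^{2*pi} (3*t**2 - t) sin(3*t) dt = (-4*pi**2 + 2/9 + 2*pi/3) - (2/9) = 2*pi*(1 - 6*pi)/3.
Hence b_6 = (1/pi)·(2*pi*(1 - 6*pi)/3) = 2/3 - 4*pi.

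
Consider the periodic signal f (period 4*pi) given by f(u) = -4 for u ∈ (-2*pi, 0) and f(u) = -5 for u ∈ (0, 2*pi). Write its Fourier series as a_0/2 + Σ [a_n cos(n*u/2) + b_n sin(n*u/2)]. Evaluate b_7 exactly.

b_7 = (1/(2*pi)) ∫_{-2*pi}^{2*pi} f(u) sin(7*u/2) du.
Split the integral at the breakpoints.
Directly, an antiderivative of (-4) sin(7*u/2) is 8*cos(7*u/2)/7; evaluating from -2*pi to 0: ∫_{-2*pi}^{0} (-4) sin(7*u/2) du = (8/7) - (-8/7) = 16/7.
Directly, an antiderivative of (-5) sin(7*u/2) is 10*cos(7*u/2)/7; evaluating from 0 to 2*pi: ∫_{0}^{2*pi} (-5) sin(7*u/2) du = (-10/7) - (10/7) = -20/7.
Summing the pieces and multiplying by (1/(2*pi)) gives b_7 = -2/(7*pi).

-2/(7*pi)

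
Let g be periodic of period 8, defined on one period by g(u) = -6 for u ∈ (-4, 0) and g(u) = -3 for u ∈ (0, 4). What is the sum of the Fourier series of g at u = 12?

-9/2

u = 12 differs from u = 4 by 1 full period(s), and the series is 8-periodic.
At u = 4 the one-sided limits are g(4^-) = -3 and g(4^+) = -6.
By Dirichlet's theorem the series converges to their average, [(-3) + (-6)]/2 = -9/2.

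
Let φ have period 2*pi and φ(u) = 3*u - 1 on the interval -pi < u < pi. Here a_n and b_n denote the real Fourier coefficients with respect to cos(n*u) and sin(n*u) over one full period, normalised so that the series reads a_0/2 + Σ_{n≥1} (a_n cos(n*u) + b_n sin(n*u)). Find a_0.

a_0 = 1/pi ∫_{-pi}^{pi} φ(u) du = 1/pi · (-2*pi) = -2.

-2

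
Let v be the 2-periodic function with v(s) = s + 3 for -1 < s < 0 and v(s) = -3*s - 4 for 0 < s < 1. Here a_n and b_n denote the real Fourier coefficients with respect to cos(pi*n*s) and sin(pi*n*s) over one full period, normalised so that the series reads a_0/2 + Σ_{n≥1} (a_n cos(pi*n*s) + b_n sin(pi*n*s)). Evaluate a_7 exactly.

8/(49*pi**2)

a_7 = ∫_{-1}^{1} v(s) cos(7*pi*s) ds.
Split the integral at the breakpoints.
Integrating by parts (boundary term plus one more integral), an antiderivative of (s + 3) cos(7*pi*s) is s*sin(7*pi*s)/(7*pi) + 3*sin(7*pi*s)/(7*pi) + cos(7*pi*s)/(49*pi**2); evaluating from -1 to 0: ∫_{-1}^{0} (s + 3) cos(7*pi*s) ds = (1/(49*pi**2)) - (-1/(49*pi**2)) = 2/(49*pi**2).
Integrating by parts (boundary term plus one more integral), an antiderivative of (-3*s - 4) cos(7*pi*s) is -3*s*sin(7*pi*s)/(7*pi) - 4*sin(7*pi*s)/(7*pi) - 3*cos(7*pi*s)/(49*pi**2); evaluating from 0 to 1: ∫_{0}^{1} (-3*s - 4) cos(7*pi*s) ds = (3/(49*pi**2)) - (-3/(49*pi**2)) = 6/(49*pi**2).
Summing the pieces gives a_7 = 8/(49*pi**2).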